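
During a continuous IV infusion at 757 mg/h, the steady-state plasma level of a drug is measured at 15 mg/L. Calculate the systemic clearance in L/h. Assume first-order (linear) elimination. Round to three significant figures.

At steady state, infusion rate = CL × Css, so CL = rate / Css.
CL = 757 / 15 = 50.47 L/h

50.5 L/h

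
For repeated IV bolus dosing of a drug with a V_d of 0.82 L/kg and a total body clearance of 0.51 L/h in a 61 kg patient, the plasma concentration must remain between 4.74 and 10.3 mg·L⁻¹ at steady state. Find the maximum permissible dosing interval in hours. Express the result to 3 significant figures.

Total Vd = 0.82 × 61 = 50.02 L
k = CL / Vd = 0.5100 / 50.02 = 0.01020 h⁻¹
Between IV bolus doses, concentration decays as C = C₀·e^(−kτ), so C_peak/C_trough = e^(kτ).
τ_max = ln(C_peak/C_trough) / k = ln(10.3/4.74) / 0.01020 = 0.7761 / 0.01020 = 76.09 h

76.1 h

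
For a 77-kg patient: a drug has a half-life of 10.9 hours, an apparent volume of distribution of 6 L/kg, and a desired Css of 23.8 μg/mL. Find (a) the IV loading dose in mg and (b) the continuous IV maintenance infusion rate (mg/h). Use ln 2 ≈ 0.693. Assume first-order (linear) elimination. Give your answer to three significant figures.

Vd = 6 L/kg × 77 kg = 462.0 L
LD = Vd × C = 462.0 × 23.8 = 11000 mg
CL = 0.693 × Vd / t½ = 0.693 × 462.0 / 10.9 = 29.37 L/h
Infusion rate = CL × Css = 29.37 × 23.8 = 699.0 mg/h

(a) 11000 mg; (b) 699 mg/h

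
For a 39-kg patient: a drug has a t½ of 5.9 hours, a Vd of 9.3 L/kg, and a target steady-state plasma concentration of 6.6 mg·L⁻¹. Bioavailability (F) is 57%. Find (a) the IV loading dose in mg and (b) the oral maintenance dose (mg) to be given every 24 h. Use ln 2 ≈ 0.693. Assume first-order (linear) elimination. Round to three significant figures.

Vd(total) = 39 kg × 9.3 L/kg = 362.7 L
LD = Vd × C = 362.7 × 6.6 = 2394 mg
CL = 0.693 × Vd / t½ = 0.693 × 362.7 / 5.9 = 42.60 L/h
D = CL × Css × τ / F = 42.60 × 6.6 × 24 / 0.57 = 11840 mg

(a) 2390 mg; (b) 11800 mg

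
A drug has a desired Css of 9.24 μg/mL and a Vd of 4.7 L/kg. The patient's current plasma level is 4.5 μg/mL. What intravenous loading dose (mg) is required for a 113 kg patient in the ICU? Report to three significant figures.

Vd(total) = 113 kg × 4.7 L/kg = 531.1 L
Concentration deficit ΔC = 9.24 − 4.5 = 4.740 mg/L
LD = Vd × ΔC = 531.1 × 4.740 = 2517 mg

2520 mg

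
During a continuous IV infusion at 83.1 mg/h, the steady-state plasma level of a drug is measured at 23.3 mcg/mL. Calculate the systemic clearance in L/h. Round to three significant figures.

3.57 L/h

At steady state, infusion rate = CL × Css, so CL = rate / Css.
CL = 83.1 / 23.3 = 3.567 L/h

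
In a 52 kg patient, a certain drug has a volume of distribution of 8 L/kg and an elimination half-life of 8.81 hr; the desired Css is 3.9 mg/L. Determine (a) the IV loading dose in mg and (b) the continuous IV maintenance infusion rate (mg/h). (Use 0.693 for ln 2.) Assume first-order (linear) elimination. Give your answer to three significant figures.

Vd = 8 L/kg × 52 kg = 416.0 L
LD = Vd × C = 416.0 × 3.9 = 1622 mg
CL = 0.693 × Vd / t½ = 0.693 × 416.0 / 8.81 = 32.72 L/h
Infusion rate = CL × Css = 32.72 × 3.9 = 127.6 mg/h

(a) 1620 mg; (b) 128 mg/h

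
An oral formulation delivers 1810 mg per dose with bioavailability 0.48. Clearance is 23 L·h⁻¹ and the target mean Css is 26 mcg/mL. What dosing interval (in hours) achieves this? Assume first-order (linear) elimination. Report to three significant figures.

F·D/τ = CL·Css → τ = F·D / (CL·Css).
τ = 0.48 × 1810 / (23 × 26) = 1.453 h

1.45 h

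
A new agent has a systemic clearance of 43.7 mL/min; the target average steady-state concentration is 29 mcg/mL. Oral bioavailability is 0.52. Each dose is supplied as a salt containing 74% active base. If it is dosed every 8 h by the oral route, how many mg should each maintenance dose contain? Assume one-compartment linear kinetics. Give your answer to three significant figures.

CL = 43.7 mL/min × 60/1000 = 2.622 L/h
D = CL × Css × τ / F / S = 2.622 × 29 × 8 / 0.52 / 0.74 = 1581 mg

1580 mg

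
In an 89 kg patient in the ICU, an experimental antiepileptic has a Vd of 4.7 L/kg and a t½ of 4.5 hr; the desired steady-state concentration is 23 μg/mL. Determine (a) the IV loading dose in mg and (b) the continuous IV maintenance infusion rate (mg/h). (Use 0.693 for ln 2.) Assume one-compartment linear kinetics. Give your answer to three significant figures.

Total Vd = 4.7 × 89 = 418.3 L
LD = Vd × C = 418.3 × 23 = 9621 mg
CL = 0.693 × Vd / t½ = 0.693 × 418.3 / 4.5 = 64.42 L/h
Infusion rate = CL × Css = 64.42 × 23 = 1482 mg/h

(a) 9620 mg; (b) 1480 mg/h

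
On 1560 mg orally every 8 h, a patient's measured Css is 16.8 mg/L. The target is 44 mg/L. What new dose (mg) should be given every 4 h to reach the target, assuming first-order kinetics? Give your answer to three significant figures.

2040 mg

For first-order elimination, Css ∝ F·D/(CL·τ); F and CL are unchanged, so Css ∝ D/τ.
D₂ = D₁ × (Css,target / Css,current) × (τ₂/τ₁) = 1560 × (44/16.8) × (4/8) = 2043 mg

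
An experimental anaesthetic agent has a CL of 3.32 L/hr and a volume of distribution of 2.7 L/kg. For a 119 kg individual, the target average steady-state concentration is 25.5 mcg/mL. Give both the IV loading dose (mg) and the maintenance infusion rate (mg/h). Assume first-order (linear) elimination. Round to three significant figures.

Vd = 2.7 L/kg × 119 kg = 321.3 L
Loading: fill Vd to C_target → 321.3 L × 25.5 mg/L = 8193 mg
Maintenance infusion rate = CL × Css = 3.320 × 25.5 = 84.66 mg/h

(a) 8190 mg; (b) 84.7 mg/h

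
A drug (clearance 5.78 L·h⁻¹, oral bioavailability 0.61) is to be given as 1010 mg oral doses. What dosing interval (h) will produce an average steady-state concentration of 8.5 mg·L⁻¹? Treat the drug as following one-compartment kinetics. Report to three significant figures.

F·D/τ = CL·Css → τ = F·D / (CL·Css).
τ = 0.61 × 1010 / (5.78 × 8.5) = 12.54 h

12.5 h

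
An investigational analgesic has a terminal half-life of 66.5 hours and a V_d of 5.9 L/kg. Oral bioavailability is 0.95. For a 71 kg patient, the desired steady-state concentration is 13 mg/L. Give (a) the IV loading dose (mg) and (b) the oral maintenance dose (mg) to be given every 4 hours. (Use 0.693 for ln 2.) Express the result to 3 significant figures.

Total Vd = 5.9 × 71 = 418.9 L
LD = Vd × C = 418.9 × 13 = 5446 mg
CL = 0.693 × Vd / t½ = 0.693 × 418.9 / 66.5 = 4.365 L/h
D = CL × Css × τ / F = 4.365 × 13 × 4 / 0.95 = 238.9 mg

(a) 5450 mg; (b) 239 mg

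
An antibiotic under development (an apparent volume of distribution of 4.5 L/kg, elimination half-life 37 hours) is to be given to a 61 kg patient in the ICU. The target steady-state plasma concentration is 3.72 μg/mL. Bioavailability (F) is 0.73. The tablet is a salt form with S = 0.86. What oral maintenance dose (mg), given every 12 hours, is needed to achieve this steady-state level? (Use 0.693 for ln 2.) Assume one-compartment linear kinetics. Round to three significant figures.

Total Vd = 4.5 × 61 = 274.5 L
k = 0.693/37 = 0.01873 h⁻¹, so CL = k·Vd = 0.01873 × 274.5 = 5.141 L/h
D = CL × Css × τ / F / S = 5.141 × 3.72 × 12 / 0.73 / 0.86 = 365.6 mg

366 mg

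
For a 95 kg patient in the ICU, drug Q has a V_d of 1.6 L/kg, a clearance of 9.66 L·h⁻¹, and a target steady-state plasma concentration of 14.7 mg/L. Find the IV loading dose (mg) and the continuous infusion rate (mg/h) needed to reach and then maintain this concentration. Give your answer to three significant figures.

(a) 2230 mg; (b) 142 mg/h

Vd = 1.6 L/kg × 95 kg = 152.0 L
Loading dose = Vd × C = 152.0 × 14.7 = 2234 mg
Maintenance infusion rate = CL × Css = 9.660 × 14.7 = 142.0 mg/h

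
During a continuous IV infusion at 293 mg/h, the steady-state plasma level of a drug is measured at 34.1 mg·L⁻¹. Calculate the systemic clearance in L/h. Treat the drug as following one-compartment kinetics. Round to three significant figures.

8.59 L/h

At steady state, infusion rate = CL × Css, so CL = rate / Css.
CL = 293 / 34.1 = 8.592 L/h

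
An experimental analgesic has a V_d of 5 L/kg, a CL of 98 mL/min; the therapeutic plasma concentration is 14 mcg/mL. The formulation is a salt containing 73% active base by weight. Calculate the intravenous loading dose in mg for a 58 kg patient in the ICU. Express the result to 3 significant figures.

5560 mg

Vd(total) = 58 kg × 5 L/kg = 290.0 L
LD = Vd × C / S = 290.0 × 14.00 / 0.73 = 5562 mg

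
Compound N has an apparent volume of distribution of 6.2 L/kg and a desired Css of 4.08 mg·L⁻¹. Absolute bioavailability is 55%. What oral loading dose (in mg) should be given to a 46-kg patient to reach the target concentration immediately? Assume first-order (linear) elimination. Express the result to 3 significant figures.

Total Vd = 6.2 × 46 = 285.2 L
LD = Vd × C / F = 285.2 × 4.080 / 0.55 = 2116 mg

2120 mg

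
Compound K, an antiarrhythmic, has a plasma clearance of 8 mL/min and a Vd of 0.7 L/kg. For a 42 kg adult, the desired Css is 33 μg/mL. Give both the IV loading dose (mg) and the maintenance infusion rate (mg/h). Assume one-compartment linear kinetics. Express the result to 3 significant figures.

Total Vd = 0.7 × 42 = 29.40 L
Loading dose = Vd × C = 29.40 × 33 = 970.2 mg
Convert clearance: 8 mL/min × 60 min/h ÷ 1000 mL/L = 0.4800 L/h
Infusion rate = 0.4800 L/h × 33 mg/L = 15.84 mg/h

(a) 970 mg; (b) 15.8 mg/h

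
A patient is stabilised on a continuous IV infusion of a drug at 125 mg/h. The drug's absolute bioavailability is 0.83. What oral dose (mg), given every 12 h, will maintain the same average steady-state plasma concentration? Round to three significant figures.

To maintain the same Css, the systemic dosing rate must be unchanged: F·D/τ = infusion rate.
D = rate × τ / F = 125 × 12 / 0.83 = 1807 mg

1810 mg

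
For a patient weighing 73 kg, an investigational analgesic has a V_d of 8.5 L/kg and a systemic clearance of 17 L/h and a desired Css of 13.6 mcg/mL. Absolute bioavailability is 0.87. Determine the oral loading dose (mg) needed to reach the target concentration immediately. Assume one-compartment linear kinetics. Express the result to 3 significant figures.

9700 mg

Total Vd = 8.5 × 73 = 620.5 L
The loading dose fills Vd to the target concentration; clearance is irrelevant here.
LD = Vd × C / F = 620.5 × 13.60 / 0.87 = 9700 mg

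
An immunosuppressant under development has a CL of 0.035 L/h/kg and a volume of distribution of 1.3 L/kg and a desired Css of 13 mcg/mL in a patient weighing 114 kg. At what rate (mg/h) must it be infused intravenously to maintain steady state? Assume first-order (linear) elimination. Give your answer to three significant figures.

CL = 0.035 L/h/kg × 114 kg = 3.990 L/h
At steady state, infusion rate equals elimination rate: rate in = CL × Css.
Infusion rate = CL · Css = 3.990 L/h × 13 mg/L = 51.87 mg/h

51.9 mg/h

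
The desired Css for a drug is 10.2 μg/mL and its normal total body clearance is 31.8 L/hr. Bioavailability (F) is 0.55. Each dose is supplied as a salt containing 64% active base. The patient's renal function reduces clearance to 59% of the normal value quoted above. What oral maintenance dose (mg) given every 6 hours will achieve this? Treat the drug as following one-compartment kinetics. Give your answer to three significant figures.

3260 mg

Patient clearance = 0.59 × 31.80 = 18.76 L/h
D = CL × Css × τ / F / S = 18.76 × 10.2 × 6 / 0.55 / 0.64 = 3262 mg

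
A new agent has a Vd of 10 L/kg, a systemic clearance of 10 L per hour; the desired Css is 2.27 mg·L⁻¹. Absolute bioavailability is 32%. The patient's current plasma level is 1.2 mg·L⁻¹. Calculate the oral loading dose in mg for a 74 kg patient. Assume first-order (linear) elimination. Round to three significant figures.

2470 mg

Total Vd = 10 × 74 = 740.0 L
The loading dose fills Vd to the target concentration.
Concentration deficit ΔC = 2.27 − 1.2 = 1.070 mg/L
LD = Vd × ΔC / F = 740.0 × 1.070 / 0.32 = 2474 mg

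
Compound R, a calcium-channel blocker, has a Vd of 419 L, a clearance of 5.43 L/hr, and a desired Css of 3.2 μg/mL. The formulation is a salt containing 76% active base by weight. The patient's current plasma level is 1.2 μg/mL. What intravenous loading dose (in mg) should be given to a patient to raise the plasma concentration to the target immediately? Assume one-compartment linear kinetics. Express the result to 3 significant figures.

1100 mg

Concentration deficit ΔC = 3.2 − 1.2 = 2.000 mg/L
LD = Vd × ΔC / S = 419.0 × 2.000 / 0.76 = 1103 mg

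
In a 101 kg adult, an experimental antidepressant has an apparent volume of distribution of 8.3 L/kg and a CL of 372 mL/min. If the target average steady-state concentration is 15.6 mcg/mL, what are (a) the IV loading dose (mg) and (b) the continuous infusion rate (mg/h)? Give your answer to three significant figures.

Total Vd = 8.3 × 101 = 838.3 L
Loading dose = Vd × C = 838.3 × 15.6 = 13080 mg
Convert clearance: 372 mL/min × 60 min/h ÷ 1000 mL/L = 22.32 L/h
Maintenance infusion rate = CL × Css = 22.32 × 15.6 = 348.2 mg/h

(a) 13100 mg; (b) 348 mg/h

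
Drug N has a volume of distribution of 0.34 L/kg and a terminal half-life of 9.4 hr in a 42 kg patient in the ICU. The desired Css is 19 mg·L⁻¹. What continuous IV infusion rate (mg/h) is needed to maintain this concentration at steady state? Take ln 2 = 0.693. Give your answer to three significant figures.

Vd(total) = 42 kg × 0.34 L/kg = 14.28 L
CL = 0.693 × Vd / t½ = 0.693 × 14.28 / 9.4 = 1.053 L/h
Infusion rate = CL × Css = 1.053 × 19 = 20.01 mg/h

20.0 mg/h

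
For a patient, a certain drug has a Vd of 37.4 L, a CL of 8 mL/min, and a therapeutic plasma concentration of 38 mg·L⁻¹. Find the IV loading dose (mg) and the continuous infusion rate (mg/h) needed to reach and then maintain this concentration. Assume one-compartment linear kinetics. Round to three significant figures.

(a) 1420 mg; (b) 18.2 mg/h

Loading dose = Vd × C = 37.40 × 38 = 1421 mg
CL = 8 mL/min = 8 × 0.06 = 0.4800 L/h
Maintenance infusion rate = CL × Css = 0.4800 × 38 = 18.24 mg/h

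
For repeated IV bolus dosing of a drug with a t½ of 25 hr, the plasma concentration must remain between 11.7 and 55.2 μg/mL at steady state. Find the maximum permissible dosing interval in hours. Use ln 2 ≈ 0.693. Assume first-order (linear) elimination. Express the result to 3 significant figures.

k = 0.693 / t½ = 0.693 / 25 = 0.02772 h⁻¹
Between IV bolus doses, concentration decays as C = C₀·e^(−kτ), so C_peak/C_trough = e^(kτ).
τ_max = ln(C_peak/C_trough) / k = ln(55.2/11.7) / 0.02772 = 1.551 / 0.02772 = 55.95 h

56.0 h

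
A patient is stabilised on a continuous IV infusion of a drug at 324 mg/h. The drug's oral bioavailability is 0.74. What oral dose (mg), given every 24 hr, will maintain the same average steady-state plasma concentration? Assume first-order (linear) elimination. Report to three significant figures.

10500 mg

To maintain the same Css, the systemic dosing rate must be unchanged: F·D/τ = infusion rate.
D = rate × τ / F = 324 × 24 / 0.74 = 10510 mg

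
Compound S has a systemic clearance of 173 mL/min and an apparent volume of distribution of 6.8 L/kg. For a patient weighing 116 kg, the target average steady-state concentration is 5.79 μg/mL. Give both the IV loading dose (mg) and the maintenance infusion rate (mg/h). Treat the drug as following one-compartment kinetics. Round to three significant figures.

(a) 4570 mg; (b) 60.1 mg/h

Vd = 6.8 L/kg × 116 kg = 788.8 L
Loading: fill Vd to C_target → 788.8 L × 5.79 mg/L = 4567 mg
Convert clearance: 173 mL/min × 60 min/h ÷ 1000 mL/L = 10.38 L/h
Maintenance: replace elimination → rate = CL × Css = 10.38 × 5.79 = 60.10 mg/h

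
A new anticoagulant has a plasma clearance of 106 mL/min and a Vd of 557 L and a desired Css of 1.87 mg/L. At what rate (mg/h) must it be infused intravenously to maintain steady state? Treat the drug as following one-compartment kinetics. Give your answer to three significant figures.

11.9 mg/h

CL = 106 mL/min × 60/1000 = 6.360 L/h
At steady state, infusion rate equals elimination rate: rate in = CL × Css.
R₀ = 6.360 × 1.87 = 11.89 mg/h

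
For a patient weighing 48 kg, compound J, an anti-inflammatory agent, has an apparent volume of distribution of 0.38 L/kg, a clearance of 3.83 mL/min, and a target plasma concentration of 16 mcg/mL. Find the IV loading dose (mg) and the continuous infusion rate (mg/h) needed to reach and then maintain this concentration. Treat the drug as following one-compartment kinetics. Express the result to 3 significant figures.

(a) 292 mg; (b) 3.68 mg/h

Vd(total) = 48 kg × 0.38 L/kg = 18.24 L
Loading dose = Vd × C = 18.24 × 16 = 291.8 mg
CL = 3.83 mL/min × 60/1000 = 0.2298 L/h
Infusion rate = 0.2298 L/h × 16 mg/L = 3.677 mg/h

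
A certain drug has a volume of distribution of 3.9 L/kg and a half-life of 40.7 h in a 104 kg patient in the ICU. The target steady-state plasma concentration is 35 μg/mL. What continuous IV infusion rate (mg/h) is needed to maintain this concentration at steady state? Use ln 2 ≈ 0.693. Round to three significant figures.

Total Vd = 3.9 × 104 = 405.6 L
k = 0.693/40.7 = 0.01703 h⁻¹, so CL = k·Vd = 0.01703 × 405.6 = 6.907 L/h
Infusion rate = CL × Css = 6.907 × 35 = 241.7 mg/h

242 mg/h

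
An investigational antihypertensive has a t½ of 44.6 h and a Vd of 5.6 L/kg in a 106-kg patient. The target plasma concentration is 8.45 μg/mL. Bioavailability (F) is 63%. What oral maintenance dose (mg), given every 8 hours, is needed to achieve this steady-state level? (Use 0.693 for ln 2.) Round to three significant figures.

Vd(total) = 106 kg × 5.6 L/kg = 593.6 L
CL = ln 2 · Vd / t½ = 0.693 × 593.6 / 44.6 = 9.223 L/h
D = CL × Css × τ / F = 9.223 × 8.45 × 8 / 0.63 = 989.6 mg

990 mg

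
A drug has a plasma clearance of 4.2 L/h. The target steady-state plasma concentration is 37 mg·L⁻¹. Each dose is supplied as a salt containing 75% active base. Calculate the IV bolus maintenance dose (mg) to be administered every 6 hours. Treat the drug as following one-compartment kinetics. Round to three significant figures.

D = CL × Css × τ / S = 4.200 × 37 × 6 / 0.75 = 1243 mg

1240 mg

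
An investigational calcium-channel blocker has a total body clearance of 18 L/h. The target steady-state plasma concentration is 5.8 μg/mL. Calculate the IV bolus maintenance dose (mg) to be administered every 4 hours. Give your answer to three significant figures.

418 mg

D = CL × Css × τ = 18.00 × 5.8 × 4 = 417.6 mg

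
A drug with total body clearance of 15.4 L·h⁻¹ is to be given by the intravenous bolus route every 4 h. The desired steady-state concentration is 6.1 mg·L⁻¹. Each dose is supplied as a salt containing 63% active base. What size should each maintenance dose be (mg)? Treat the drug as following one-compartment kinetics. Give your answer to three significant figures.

D = CL × Css × τ / S = 15.40 × 6.1 × 4 / 0.63 = 596.4 mg

596 mg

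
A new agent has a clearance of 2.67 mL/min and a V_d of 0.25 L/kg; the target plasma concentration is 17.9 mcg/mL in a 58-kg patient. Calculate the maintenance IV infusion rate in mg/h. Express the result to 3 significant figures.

2.87 mg/h

CL = 2.67 mL/min = 2.67 × 0.06 = 0.1602 L/h
Maintenance depends on clearance, not Vd — rate in must match rate out.
Rate = CL × Css = 0.1602 × 17.9 = 2.868 mg/h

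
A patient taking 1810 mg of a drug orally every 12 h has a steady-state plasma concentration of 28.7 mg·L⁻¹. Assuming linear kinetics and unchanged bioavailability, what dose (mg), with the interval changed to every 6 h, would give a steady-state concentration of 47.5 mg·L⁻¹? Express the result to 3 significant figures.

1500 mg

With linear kinetics, Css is proportional to dose rate (D/τ) at fixed clearance.
D₂ = D₁ × (Css,target / Css,current) × (τ₂/τ₁) = 1810 × (47.5/28.7) × (6/12) = 1498 mg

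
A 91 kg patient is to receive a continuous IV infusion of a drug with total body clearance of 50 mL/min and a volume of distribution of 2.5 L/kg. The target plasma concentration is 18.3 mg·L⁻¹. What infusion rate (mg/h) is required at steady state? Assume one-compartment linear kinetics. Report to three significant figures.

54.9 mg/h

Convert clearance: 50 mL/min × 60 min/h ÷ 1000 mL/L = 3.000 L/h
Maintenance depends on clearance, not Vd — rate in must match rate out.
Rate = CL × Css = 3.000 × 18.3 = 54.90 mg/h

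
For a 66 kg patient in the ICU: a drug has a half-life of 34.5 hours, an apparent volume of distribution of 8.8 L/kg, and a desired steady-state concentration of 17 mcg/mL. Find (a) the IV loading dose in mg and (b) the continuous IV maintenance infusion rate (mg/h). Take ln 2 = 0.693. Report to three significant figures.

Vd = 8.8 L/kg × 66 kg = 580.8 L
LD = Vd × C = 580.8 × 17 = 9874 mg
CL = 0.693 × Vd / t½ = 0.693 × 580.8 / 34.5 = 11.67 L/h
Infusion rate = CL × Css = 11.67 × 17 = 198.4 mg/h

(a) 9870 mg; (b) 198 mg/h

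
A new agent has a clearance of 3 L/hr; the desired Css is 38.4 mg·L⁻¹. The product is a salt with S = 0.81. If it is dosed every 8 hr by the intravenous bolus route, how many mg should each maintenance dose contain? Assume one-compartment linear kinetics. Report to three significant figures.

1140 mg

D = CL × Css × τ / S = 3.000 × 38.4 × 8 / 0.81 = 1138 mg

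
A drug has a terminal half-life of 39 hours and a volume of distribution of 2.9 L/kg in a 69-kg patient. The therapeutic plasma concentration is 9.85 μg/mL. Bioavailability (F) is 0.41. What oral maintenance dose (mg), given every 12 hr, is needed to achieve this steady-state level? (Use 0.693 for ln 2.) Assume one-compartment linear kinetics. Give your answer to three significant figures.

1030 mg

Total Vd = 2.9 × 69 = 200.1 L
CL = 0.693 × Vd / t½ = 0.693 × 200.1 / 39 = 3.556 L/h
D = CL × Css × τ / F = 3.556 × 9.85 × 12 / 0.41 = 1025 mg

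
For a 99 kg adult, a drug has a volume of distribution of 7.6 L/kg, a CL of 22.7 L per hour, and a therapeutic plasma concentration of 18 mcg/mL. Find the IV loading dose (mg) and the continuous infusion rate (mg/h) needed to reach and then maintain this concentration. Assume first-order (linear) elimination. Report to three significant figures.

(a) 13500 mg; (b) 409 mg/h

Total Vd = 7.6 × 99 = 752.4 L
LD = Vd · C_target = 752.4 × 18 = 13540 mg
Maintenance infusion rate = CL × Css = 22.70 × 18 = 408.6 mg/h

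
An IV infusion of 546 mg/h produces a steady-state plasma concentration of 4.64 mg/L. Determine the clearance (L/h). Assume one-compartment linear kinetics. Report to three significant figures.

118 L/h

At steady state, infusion rate = CL × Css, so CL = rate / Css.
CL = 546 / 4.64 = 117.7 L/h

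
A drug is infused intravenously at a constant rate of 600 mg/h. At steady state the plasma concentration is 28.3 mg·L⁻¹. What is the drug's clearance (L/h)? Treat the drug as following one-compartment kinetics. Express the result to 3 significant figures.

21.2 L/h

At steady state, infusion rate = CL × Css, so CL = rate / Css.
CL = 600 / 28.3 = 21.20 L/h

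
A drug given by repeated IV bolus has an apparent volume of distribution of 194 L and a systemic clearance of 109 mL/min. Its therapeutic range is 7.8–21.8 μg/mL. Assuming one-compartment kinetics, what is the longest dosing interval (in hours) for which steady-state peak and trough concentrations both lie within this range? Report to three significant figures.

30.5 h

CL = 109 mL/min × 60/1000 = 6.540 L/h
k = CL / Vd = 6.540 / 194.0 = 0.03371 h⁻¹
Between IV bolus doses, concentration decays as C = C₀·e^(−kτ), so C_peak/C_trough = e^(kτ).
τ_max = ln(C_peak/C_trough) / k = ln(21.8/7.8) / 0.03371 = 1.028 / 0.03371 = 30.50 h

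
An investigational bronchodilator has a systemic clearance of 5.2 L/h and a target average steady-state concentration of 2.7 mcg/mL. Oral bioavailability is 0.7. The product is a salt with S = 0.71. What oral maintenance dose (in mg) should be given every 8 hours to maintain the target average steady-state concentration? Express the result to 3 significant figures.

226 mg

At steady state, dose per interval replaces the amount cleared in that interval: F·S·D/τ = CL·Css.
D = CL × Css × τ / F / S = 5.200 × 2.7 × 8 / 0.7 / 0.71 = 226.0 mg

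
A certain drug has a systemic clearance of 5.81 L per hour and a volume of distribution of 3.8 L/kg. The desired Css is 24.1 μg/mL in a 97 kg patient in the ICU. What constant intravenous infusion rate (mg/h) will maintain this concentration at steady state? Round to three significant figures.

At steady state, infusion rate equals elimination rate: rate in = CL × Css.
R₀ = 5.810 × 24.1 = 140.0 mg/h

140 mg/h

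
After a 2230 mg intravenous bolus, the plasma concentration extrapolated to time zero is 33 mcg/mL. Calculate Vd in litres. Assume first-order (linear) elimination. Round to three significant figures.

67.6 L

Immediately after an IV bolus, C₀ = Dose / Vd, so Vd = Dose / C₀.
Vd = 2230 / 33 = 67.58 L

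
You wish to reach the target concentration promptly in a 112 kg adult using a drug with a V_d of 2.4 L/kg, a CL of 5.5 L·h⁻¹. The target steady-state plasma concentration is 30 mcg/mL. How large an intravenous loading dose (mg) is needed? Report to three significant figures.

Total Vd = 2.4 × 112 = 268.8 L
LD = Vd × C = 268.8 × 30.00 = 8064 mg

8060 mg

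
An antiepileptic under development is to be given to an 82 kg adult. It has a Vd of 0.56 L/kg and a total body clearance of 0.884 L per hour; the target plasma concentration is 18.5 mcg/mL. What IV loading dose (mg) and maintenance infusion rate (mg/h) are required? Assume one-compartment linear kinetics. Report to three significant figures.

(a) 850 mg; (b) 16.4 mg/h

Vd = 0.56 L/kg × 82 kg = 45.92 L
LD = Vd · C_target = 45.92 × 18.5 = 849.5 mg
Maintenance: replace elimination → rate = CL × Css = 0.8840 × 18.5 = 16.35 mg/h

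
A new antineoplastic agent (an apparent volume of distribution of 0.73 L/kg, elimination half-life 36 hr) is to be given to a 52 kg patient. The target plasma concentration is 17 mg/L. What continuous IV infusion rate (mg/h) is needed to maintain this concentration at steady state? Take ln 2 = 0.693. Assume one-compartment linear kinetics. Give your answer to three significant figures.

12.4 mg/h

Vd = 0.73 L/kg × 52 kg = 37.96 L
CL = ln 2 · Vd / t½ = 0.693 × 37.96 / 36 = 0.7307 L/h
Infusion rate = CL × Css = 0.7307 × 17 = 12.42 mg/h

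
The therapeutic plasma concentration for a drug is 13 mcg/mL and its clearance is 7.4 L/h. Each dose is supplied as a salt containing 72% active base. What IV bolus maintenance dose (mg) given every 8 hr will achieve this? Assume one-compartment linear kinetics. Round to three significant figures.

1070 mg

At steady state, dose per interval replaces the amount cleared in that interval: S·D/τ = CL·Css.
D = CL × Css × τ / S = 7.400 × 13 × 8 / 0.72 = 1069 mg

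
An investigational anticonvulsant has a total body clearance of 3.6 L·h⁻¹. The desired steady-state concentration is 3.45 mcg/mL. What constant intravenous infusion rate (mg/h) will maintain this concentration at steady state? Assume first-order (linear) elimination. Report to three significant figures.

12.4 mg/h

R₀ = 3.600 × 3.45 = 12.42 mg/h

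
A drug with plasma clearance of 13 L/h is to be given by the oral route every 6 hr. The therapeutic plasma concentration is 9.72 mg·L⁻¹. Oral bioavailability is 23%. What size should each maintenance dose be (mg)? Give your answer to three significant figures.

D = CL × Css × τ / F = 13.00 × 9.72 × 6 / 0.23 = 3296 mg

3300 mg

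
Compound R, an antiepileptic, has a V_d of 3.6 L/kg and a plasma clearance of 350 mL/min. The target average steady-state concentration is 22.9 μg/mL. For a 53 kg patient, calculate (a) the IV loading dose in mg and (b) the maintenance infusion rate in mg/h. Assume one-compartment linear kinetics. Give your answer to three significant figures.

(a) 4370 mg; (b) 481 mg/h

Total Vd = 3.6 × 53 = 190.8 L
LD = Vd · C_target = 190.8 × 22.9 = 4369 mg
CL = 350 mL/min = 350 × 0.06 = 21.00 L/h
Infusion rate = 21.00 L/h × 22.9 mg/L = 480.9 mg/h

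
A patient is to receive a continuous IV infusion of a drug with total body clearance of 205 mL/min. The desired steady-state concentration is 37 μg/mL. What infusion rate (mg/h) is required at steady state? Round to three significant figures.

455 mg/h

Convert clearance: 205 mL/min × 60 min/h ÷ 1000 mL/L = 12.30 L/h
Rate = CL × Css = 12.30 × 37 = 455.1 mg/h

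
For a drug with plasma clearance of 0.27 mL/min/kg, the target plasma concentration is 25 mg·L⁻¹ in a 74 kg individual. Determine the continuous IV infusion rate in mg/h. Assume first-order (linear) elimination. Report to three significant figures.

CL = 0.27 mL/min/kg × 74 kg = 19.98 mL/min = 19.98 × 60/1000 = 1.199 L/h
R₀ = 1.199 × 25 = 29.98 mg/h

30.0 mg/h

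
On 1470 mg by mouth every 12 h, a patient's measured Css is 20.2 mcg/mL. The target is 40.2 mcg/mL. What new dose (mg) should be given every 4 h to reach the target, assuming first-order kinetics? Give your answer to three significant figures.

For first-order elimination, Css ∝ F·D/(CL·τ); F and CL are unchanged, so Css ∝ D/τ.
D₂ = D₁ × (Css,target / Css,current) × (τ₂/τ₁) = 1470 × (40.2/20.2) × (4/12) = 975.1 mg

975 mg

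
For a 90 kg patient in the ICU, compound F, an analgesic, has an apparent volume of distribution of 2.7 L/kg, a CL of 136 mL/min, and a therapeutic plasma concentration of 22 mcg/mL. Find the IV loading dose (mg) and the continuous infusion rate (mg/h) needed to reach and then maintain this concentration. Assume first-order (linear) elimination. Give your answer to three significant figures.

(a) 5350 mg; (b) 180 mg/h

Total Vd = 2.7 × 90 = 243.0 L
Loading: fill Vd to C_target → 243.0 L × 22 mg/L = 5346 mg
CL = 136 mL/min × 60/1000 = 8.160 L/h
Infusion rate = 8.160 L/h × 22 mg/L = 179.5 mg/h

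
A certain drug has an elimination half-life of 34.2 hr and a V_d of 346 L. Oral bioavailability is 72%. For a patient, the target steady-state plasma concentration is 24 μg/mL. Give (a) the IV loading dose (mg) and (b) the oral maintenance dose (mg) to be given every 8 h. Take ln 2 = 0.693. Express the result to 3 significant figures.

(a) 8300 mg; (b) 1870 mg

LD = Vd × C = 346.0 × 24 = 8304 mg
CL = 0.693 × Vd / t½ = 0.693 × 346.0 / 34.2 = 7.011 L/h
D = CL × Css × τ / F = 7.011 × 24 × 8 / 0.72 = 1870 mg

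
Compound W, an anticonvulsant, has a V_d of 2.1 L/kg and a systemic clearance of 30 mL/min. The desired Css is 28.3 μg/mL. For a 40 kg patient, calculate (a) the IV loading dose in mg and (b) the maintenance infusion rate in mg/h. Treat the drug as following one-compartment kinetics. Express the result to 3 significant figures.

(a) 2380 mg; (b) 50.9 mg/h

Vd(total) = 40 kg × 2.1 L/kg = 84.00 L
Loading dose = Vd × C = 84.00 × 28.3 = 2377 mg
Convert clearance: 30 mL/min × 60 min/h ÷ 1000 mL/L = 1.800 L/h
Maintenance infusion rate = CL × Css = 1.800 × 28.3 = 50.94 mg/h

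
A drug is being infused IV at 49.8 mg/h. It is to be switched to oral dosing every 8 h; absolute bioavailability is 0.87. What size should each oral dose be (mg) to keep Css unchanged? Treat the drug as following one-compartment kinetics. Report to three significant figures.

458 mg

To maintain the same Css, the systemic dosing rate must be unchanged: F·D/τ = infusion rate.
D = rate × τ / F = 49.8 × 8 / 0.87 = 457.9 mg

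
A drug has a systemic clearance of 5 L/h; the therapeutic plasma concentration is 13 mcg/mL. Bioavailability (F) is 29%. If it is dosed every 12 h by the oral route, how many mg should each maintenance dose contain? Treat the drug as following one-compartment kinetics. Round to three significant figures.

2690 mg

At steady state, dose per interval replaces the amount cleared in that interval: F·D/τ = CL·Css.
D = CL × Css × τ / F = 5.000 × 13 × 12 / 0.29 = 2690 mg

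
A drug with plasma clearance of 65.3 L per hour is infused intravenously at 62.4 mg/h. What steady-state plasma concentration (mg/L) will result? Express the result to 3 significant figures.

Css = rate / CL = 62.4 / 65.30 = 0.9556 mg/L

0.956 mg/L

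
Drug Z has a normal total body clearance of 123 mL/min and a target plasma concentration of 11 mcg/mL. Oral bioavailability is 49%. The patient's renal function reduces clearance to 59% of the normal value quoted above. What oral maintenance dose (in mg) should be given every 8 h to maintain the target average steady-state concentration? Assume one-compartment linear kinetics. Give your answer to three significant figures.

Convert clearance: 123 mL/min × 60 min/h ÷ 1000 mL/L = 7.380 L/h
Patient clearance = 0.59 × 7.380 = 4.354 L/h
D = CL × Css × τ / F = 4.354 × 11 × 8 / 0.49 = 781.9 mg

782 mg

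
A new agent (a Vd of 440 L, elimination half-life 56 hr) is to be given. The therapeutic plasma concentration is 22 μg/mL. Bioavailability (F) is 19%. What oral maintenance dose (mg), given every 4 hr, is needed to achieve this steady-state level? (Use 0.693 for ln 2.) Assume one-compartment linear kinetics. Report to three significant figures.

2520 mg

CL = ln 2 · Vd / t½ = 0.693 × 440.0 / 56 = 5.445 L/h
D = CL × Css × τ / F = 5.445 × 22 × 4 / 0.19 = 2522 mg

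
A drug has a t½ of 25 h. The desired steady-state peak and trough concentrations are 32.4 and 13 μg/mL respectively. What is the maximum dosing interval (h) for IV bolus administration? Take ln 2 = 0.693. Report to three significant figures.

32.9 h

k = 0.693 / t½ = 0.693 / 25 = 0.02772 h⁻¹
Between IV bolus doses, concentration decays as C = C₀·e^(−kτ), so C_peak/C_trough = e^(kτ).
τ_max = ln(C_peak/C_trough) / k = ln(32.4/13) / 0.02772 = 0.9132 / 0.02772 = 32.94 h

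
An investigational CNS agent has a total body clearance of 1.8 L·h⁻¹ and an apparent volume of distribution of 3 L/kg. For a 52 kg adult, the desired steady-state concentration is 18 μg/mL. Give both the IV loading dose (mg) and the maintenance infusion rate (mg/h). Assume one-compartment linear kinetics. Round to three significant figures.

Vd = 3 L/kg × 52 kg = 156.0 L
Loading dose = Vd × C = 156.0 × 18 = 2808 mg
Maintenance: replace elimination → rate = CL × Css = 1.800 × 18 = 32.40 mg/h

(a) 2810 mg; (b) 32.4 mg/h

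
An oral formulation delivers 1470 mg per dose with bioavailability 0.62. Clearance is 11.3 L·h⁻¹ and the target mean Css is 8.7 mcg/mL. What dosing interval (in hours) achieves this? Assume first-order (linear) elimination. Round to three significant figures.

9.27 h

F·D/τ = CL·Css → τ = F·D / (CL·Css).
τ = 0.62 × 1470 / (11.3 × 8.7) = 9.271 h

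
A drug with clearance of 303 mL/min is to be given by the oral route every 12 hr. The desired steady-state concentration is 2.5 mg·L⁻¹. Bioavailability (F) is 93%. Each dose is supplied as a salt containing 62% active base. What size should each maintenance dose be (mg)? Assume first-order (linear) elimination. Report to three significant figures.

946 mg

Convert clearance: 303 mL/min × 60 min/h ÷ 1000 mL/L = 18.18 L/h
At steady state, dose per interval replaces the amount cleared in that interval: F·S·D/τ = CL·Css.
D = CL × Css × τ / F / S = 18.18 × 2.5 × 12 / 0.93 / 0.62 = 945.9 mg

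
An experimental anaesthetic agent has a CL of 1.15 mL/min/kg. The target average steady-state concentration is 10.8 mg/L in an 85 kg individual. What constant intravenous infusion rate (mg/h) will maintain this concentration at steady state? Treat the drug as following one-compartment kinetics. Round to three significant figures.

63.3 mg/h

CL = 1.15 mL/min/kg × 85 kg = 97.75 mL/min = 97.75 × 60/1000 = 5.865 L/h
R₀ = 5.865 × 10.8 = 63.34 mg/h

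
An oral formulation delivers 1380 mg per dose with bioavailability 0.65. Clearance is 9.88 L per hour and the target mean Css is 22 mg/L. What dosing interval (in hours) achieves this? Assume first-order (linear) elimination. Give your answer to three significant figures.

F·D/τ = CL·Css → τ = F·D / (CL·Css).
τ = 0.65 × 1380 / (9.88 × 22) = 4.127 h

4.13 h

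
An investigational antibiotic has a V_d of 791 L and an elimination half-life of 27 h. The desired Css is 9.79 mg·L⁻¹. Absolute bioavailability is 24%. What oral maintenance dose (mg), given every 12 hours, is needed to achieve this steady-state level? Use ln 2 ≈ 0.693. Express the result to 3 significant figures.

9940 mg

CL = ln 2 · Vd / t½ = 0.693 × 791.0 / 27 = 20.30 L/h
D = CL × Css × τ / F = 20.30 × 9.79 × 12 / 0.24 = 9937 mg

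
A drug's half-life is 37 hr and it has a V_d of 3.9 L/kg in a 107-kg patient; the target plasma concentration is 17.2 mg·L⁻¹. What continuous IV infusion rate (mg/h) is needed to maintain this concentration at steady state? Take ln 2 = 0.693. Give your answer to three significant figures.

134 mg/h

Total Vd = 3.9 × 107 = 417.3 L
k = 0.693/37 = 0.01873 h⁻¹, so CL = k·Vd = 0.01873 × 417.3 = 7.816 L/h
Infusion rate = CL × Css = 7.816 × 17.2 = 134.4 mg/h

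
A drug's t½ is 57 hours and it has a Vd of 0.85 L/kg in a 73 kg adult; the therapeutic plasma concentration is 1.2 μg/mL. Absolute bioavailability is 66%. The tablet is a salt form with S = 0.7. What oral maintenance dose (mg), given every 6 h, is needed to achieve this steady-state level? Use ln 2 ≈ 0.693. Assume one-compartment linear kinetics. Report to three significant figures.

11.8 mg

Vd(total) = 73 kg × 0.85 L/kg = 62.05 L
CL = 0.693 × Vd / t½ = 0.693 × 62.05 / 57 = 0.7544 L/h
D = CL × Css × τ / F / S = 0.7544 × 1.2 × 6 / 0.66 / 0.7 = 11.76 mg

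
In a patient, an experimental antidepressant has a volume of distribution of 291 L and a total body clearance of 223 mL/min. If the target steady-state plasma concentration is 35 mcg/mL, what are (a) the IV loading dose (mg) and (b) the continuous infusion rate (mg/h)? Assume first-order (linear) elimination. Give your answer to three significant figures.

Loading: fill Vd to C_target → 291.0 L × 35 mg/L = 10190 mg
Convert clearance: 223 mL/min × 60 min/h ÷ 1000 mL/L = 13.38 L/h
Maintenance: replace elimination → rate = CL × Css = 13.38 × 35 = 468.3 mg/h

(a) 10200 mg; (b) 468 mg/h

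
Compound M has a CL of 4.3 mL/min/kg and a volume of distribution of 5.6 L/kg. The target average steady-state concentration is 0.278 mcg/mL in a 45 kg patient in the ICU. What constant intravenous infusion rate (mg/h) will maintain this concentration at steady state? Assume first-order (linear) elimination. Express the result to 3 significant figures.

3.23 mg/h

CL = 4.3 mL/min/kg × 45 kg = 193.5 mL/min = 193.5 × 60/1000 = 11.61 L/h
Vd does not affect the maintenance rate; only clearance governs steady-state input.
Infusion rate = CL · Css = 11.61 L/h × 0.278 mg/L = 3.228 mg/h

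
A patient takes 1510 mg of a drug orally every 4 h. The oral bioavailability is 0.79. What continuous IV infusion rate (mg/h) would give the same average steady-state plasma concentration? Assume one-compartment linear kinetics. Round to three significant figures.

298 mg/h

Equivalent systemic input: infusion rate = F·D/τ.
Rate = 0.79 × 1510 / 4 = 298.2 mg/h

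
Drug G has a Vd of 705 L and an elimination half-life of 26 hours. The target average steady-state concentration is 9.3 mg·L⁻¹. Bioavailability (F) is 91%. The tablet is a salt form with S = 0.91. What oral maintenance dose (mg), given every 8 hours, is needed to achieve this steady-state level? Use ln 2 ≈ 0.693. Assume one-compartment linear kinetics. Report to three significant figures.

1690 mg

CL = 0.693 × Vd / t½ = 0.693 × 705.0 / 26 = 18.79 L/h
D = CL × Css × τ / F / S = 18.79 × 9.3 × 8 / 0.91 / 0.91 = 1688 mg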